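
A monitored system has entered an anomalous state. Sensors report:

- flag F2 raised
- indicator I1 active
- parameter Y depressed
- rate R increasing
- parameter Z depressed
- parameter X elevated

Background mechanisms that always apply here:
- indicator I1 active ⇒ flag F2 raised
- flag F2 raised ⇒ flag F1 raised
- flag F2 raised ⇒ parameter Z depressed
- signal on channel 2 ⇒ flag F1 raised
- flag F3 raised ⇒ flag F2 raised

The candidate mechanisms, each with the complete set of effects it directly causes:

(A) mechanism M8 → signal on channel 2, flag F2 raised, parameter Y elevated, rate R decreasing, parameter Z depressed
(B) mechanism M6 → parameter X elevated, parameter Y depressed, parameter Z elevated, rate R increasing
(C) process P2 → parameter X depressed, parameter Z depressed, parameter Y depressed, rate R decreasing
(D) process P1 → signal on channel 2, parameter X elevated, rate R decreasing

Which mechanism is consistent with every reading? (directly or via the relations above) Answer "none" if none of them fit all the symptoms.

none

Per-candidate check:
(A) mechanism M8 — fails on indicator I1 active, parameter Y depressed, rate R increasing, parameter X elevated (predicts parameter Y elevated, not parameter Y depressed; predicts rate R decreasing, not rate R increasing)
(B) mechanism M6 — fails on flag F2 raised, indicator I1 active, parameter Z depressed (predicts parameter Z elevated, not parameter Z depressed)
(C) process P2 — fails on flag F2 raised, indicator I1 active, rate R increasing, parameter X elevated (predicts rate R decreasing, not rate R increasing; predicts parameter X depressed, not parameter X elevated)
(D) process P1 — flag F2 raised miss; indicator I1 active miss; parameter Y depressed miss; rate R increasing miss; parameter Z depressed miss; parameter X elevated match
No candidate is consistent with all observations.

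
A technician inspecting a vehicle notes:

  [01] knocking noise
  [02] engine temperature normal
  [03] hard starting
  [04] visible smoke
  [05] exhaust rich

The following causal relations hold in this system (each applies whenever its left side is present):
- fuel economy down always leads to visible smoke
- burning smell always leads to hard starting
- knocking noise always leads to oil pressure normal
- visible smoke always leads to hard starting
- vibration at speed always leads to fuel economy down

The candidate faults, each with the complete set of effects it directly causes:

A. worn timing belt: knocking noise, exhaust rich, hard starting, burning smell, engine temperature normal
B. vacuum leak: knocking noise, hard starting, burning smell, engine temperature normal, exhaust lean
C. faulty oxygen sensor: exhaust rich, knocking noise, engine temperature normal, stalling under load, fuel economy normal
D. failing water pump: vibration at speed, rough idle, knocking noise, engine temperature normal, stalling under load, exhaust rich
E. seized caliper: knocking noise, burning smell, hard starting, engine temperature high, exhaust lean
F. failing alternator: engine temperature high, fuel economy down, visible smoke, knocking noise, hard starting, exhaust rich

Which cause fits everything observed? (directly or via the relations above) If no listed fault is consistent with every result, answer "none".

D

Per-candidate check:
(A) worn timing belt — does not account for visible smoke
(B) vacuum leak — fails on visible smoke, exhaust rich (predicts exhaust lean, not exhaust rich)
(C) faulty oxygen sensor — knocking noise match; engine temperature normal match; hard starting miss; visible smoke miss; exhaust rich match
(D) failing water pump — knocking noise match; engine temperature normal match; hard starting match (by vibration at speed → fuel economy down → visible smoke → hard starting); visible smoke match (by vibration at speed → fuel economy down → visible smoke); exhaust rich match
(E) seized caliper — knocking noise match; engine temperature normal miss; hard starting match; visible smoke miss; exhaust rich miss
(F) failing alternator — knocking noise match; engine temperature normal miss; hard starting match; visible smoke match; exhaust rich match
(D) alone accounts for all the evidence.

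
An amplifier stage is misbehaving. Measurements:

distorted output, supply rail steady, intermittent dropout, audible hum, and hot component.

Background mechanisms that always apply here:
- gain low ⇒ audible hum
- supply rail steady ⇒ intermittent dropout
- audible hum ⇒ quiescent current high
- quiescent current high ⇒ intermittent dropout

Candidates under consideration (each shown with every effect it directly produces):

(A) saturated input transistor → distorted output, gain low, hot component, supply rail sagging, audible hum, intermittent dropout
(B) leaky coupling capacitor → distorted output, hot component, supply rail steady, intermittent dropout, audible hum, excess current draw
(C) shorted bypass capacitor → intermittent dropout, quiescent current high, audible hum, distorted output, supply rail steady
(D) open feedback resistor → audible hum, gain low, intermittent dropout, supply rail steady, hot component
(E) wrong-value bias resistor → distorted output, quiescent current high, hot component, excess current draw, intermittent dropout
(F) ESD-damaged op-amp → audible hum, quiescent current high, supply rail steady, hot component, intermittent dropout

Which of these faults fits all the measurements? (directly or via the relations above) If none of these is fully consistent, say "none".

B

Checking each candidate against the observations:
(A) saturated input transistor — distorted output match; supply rail steady miss; intermittent dropout match; audible hum match; hot component match
(B) leaky coupling capacitor — distorted output match; supply rail steady match; intermittent dropout match; audible hum match; hot component match
(C) shorted bypass capacitor — does not account for hot component
(D) open feedback resistor — distorted output miss; supply rail steady match; intermittent dropout match; audible hum match; hot component match
(E) wrong-value bias resistor — distorted output match; supply rail steady miss; intermittent dropout match; audible hum miss; hot component match
(F) ESD-damaged op-amp — distorted output miss; supply rail steady match; intermittent dropout match; audible hum match; hot component match
Only (B) is consistent with every observation.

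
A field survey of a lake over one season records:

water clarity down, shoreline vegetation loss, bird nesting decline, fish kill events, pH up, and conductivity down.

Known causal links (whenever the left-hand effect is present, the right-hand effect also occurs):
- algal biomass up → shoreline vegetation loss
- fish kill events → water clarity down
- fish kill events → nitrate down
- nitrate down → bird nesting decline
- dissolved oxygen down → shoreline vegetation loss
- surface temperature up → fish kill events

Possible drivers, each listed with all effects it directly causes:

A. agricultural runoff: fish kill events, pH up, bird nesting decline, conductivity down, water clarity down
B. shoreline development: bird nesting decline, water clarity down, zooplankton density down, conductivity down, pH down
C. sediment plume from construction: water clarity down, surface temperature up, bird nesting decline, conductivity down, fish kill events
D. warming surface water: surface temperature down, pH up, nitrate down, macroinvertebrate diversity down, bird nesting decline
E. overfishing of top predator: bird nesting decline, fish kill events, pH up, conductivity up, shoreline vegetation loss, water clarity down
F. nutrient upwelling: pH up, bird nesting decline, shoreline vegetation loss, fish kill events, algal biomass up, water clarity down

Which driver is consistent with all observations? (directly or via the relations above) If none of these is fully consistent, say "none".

Checking each candidate against the observations:
(A) agricultural runoff — water clarity down +; shoreline vegetation loss -; bird nesting decline +; fish kill events +; pH up +; conductivity down +
(B) shoreline development — fails on shoreline vegetation loss, fish kill events, pH up (predicts pH down, not pH up)
(C) sediment plume from construction — water clarity down +; shoreline vegetation loss -; bird nesting decline +; fish kill events +; pH up -; conductivity down +
(D) warming surface water — water clarity down -; shoreline vegetation loss -; bird nesting decline +; fish kill events -; pH up +; conductivity down -
(E) overfishing of top predator — water clarity down +; shoreline vegetation loss +; bird nesting decline +; fish kill events +; pH up +; conductivity down -
(F) nutrient upwelling — does not account for conductivity down
None of the listed candidates fits everything.

none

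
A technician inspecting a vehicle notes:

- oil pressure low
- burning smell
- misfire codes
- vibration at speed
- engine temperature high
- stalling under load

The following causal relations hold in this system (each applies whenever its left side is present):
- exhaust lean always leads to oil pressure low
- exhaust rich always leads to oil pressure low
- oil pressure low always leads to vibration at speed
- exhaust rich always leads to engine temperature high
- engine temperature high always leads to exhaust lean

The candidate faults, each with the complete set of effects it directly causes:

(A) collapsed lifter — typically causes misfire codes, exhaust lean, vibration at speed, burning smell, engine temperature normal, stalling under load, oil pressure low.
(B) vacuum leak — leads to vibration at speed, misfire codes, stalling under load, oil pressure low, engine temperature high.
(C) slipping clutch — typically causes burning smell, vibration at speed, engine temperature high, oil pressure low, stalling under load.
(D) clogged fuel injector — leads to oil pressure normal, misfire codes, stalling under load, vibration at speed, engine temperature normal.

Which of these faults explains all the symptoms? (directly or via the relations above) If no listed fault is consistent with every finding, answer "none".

none

Testing each hypothesis:
(A) collapsed lifter — fails on engine temperature high (predicts engine temperature normal, not engine temperature high)
(B) vacuum leak — oil pressure low match; burning smell miss; misfire codes match; vibration at speed match; engine temperature high match; stalling under load match
(C) slipping clutch — oil pressure low match; burning smell match; misfire codes miss; vibration at speed match; engine temperature high match; stalling under load match
(D) clogged fuel injector — fails on oil pressure low, burning smell, engine temperature high (predicts oil pressure normal, not oil pressure low; predicts engine temperature normal, not engine temperature high)
Every candidate fails on at least one observation.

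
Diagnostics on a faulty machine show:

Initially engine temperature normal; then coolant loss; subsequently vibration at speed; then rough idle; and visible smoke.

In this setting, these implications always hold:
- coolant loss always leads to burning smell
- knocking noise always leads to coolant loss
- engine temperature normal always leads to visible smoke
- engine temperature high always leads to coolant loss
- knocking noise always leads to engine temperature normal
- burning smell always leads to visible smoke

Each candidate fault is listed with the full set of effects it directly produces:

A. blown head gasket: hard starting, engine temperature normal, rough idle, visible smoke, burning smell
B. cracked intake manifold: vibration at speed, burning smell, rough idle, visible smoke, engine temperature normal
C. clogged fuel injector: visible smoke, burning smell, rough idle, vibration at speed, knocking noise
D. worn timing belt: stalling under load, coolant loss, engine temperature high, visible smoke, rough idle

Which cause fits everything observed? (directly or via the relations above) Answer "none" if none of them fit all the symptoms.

C

Per-candidate check:
(A) blown head gasket — engine temperature normal yes; coolant loss NO; vibration at speed NO; rough idle yes; visible smoke yes
(B) cracked intake manifold — does not account for coolant loss
(C) clogged fuel injector — accounts for every observation (engine temperature normal by knocking noise → engine temperature normal)
(D) worn timing belt — engine temperature normal NO; coolant loss yes; vibration at speed NO; rough idle yes; visible smoke yes
(C) is the only candidate with no mismatches.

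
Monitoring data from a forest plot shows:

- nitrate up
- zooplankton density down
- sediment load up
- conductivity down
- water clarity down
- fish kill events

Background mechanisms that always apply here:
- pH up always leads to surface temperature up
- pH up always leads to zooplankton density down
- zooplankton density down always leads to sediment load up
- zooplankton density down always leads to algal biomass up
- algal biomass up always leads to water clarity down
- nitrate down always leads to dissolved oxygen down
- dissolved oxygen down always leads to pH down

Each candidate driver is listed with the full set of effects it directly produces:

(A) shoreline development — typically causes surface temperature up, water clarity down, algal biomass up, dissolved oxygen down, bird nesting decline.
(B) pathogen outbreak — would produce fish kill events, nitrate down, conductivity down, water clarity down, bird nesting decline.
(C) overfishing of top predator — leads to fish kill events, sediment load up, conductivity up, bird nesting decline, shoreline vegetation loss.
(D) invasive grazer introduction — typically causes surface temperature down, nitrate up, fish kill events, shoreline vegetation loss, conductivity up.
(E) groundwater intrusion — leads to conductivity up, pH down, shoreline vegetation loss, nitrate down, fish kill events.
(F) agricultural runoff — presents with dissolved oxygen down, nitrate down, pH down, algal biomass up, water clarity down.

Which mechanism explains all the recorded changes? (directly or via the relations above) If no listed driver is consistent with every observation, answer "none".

none

Checking each candidate against the observations:
(A) shoreline development — does not account for nitrate up, zooplankton density down, sediment load up, conductivity down, fish kill events
(B) pathogen outbreak — fails on nitrate up, zooplankton density down, sediment load up (predicts nitrate down, not nitrate up)
(C) overfishing of top predator — nitrate up NO; zooplankton density down NO; sediment load up yes; conductivity down NO; water clarity down NO; fish kill events yes
(D) invasive grazer introduction — fails on zooplankton density down, sediment load up, conductivity down, water clarity down (predicts conductivity up, not conductivity down)
(E) groundwater intrusion — nitrate up NO; zooplankton density down NO; sediment load up NO; conductivity down NO; water clarity down NO; fish kill events yes
(F) agricultural runoff — fails on nitrate up, zooplankton density down, sediment load up, conductivity down, fish kill events (predicts nitrate down, not nitrate up)
No candidate is consistent with all observations.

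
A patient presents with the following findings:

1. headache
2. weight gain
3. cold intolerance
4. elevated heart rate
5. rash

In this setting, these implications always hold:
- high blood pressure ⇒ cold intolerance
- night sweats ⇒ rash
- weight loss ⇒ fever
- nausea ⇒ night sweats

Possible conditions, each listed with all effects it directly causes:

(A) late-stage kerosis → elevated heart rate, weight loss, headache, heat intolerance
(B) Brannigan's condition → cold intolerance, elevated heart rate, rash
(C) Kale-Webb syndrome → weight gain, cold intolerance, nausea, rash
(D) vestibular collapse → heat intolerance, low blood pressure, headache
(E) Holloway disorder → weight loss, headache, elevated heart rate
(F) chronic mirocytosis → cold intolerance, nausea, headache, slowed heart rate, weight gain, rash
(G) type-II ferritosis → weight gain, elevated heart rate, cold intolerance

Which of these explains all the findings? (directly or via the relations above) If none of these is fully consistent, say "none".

For each candidate, compare predicted effects to what was observed:
(A) late-stage kerosis — fails on weight gain, cold intolerance, rash (predicts weight loss, not weight gain; predicts heat intolerance, not cold intolerance)
(B) Brannigan's condition — does not account for headache, weight gain
(C) Kale-Webb syndrome — headache NO; weight gain yes; cold intolerance yes; elevated heart rate NO; rash yes
(D) vestibular collapse — fails on weight gain, cold intolerance, elevated heart rate, rash (predicts heat intolerance, not cold intolerance)
(E) Holloway disorder — fails on weight gain, cold intolerance, rash (predicts weight loss, not weight gain)
(F) chronic mirocytosis — headache yes; weight gain yes; cold intolerance yes; elevated heart rate NO; rash yes
(G) type-II ferritosis — does not account for headache, rash
No candidate is consistent with all observations.

none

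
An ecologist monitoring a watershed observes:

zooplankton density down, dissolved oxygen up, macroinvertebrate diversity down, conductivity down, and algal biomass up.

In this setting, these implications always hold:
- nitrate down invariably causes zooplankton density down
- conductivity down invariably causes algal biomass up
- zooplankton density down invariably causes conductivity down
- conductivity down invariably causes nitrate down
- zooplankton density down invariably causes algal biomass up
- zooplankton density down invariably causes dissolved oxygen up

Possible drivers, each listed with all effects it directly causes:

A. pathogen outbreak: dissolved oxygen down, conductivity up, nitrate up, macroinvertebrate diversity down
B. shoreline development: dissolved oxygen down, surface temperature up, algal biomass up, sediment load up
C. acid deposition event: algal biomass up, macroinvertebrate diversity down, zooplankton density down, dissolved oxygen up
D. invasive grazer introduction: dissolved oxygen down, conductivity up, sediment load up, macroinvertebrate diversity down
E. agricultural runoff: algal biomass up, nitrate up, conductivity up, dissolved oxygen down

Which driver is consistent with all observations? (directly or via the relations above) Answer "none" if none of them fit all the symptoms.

C

Per-candidate check:
(A) pathogen outbreak — fails on zooplankton density down, dissolved oxygen up, conductivity down, algal biomass up (predicts dissolved oxygen down, not dissolved oxygen up; predicts conductivity up, not conductivity down)
(B) shoreline development — zooplankton density down miss; dissolved oxygen up miss; macroinvertebrate diversity down miss; conductivity down miss; algal biomass up match
(C) acid deposition event — zooplankton density down match; dissolved oxygen up match; macroinvertebrate diversity down match; conductivity down match (via zooplankton density down → conductivity down); algal biomass up match
(D) invasive grazer introduction — fails on zooplankton density down, dissolved oxygen up, conductivity down, algal biomass up (predicts dissolved oxygen down, not dissolved oxygen up; predicts conductivity up, not conductivity down)
(E) agricultural runoff — fails on zooplankton density down, dissolved oxygen up, macroinvertebrate diversity down, conductivity down (predicts dissolved oxygen down, not dissolved oxygen up; predicts conductivity up, not conductivity down)
(C) is the only candidate with no mismatches.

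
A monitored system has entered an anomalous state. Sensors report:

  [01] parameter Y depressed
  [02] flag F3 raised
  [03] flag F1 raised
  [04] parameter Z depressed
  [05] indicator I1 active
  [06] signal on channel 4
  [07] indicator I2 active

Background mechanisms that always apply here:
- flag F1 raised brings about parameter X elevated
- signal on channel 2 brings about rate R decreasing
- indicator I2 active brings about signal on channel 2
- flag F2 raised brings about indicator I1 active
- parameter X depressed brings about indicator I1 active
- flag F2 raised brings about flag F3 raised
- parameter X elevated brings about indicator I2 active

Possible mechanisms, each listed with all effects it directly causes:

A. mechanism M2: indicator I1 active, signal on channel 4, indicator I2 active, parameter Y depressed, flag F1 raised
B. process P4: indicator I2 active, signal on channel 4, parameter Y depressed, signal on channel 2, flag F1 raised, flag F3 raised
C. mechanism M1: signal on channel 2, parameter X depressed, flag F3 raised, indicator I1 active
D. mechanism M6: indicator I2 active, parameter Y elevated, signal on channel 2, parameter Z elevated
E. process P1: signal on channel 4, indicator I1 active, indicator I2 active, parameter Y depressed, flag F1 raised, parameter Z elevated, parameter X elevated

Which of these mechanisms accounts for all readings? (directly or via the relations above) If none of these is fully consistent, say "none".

Testing each hypothesis:
(A) mechanism M2 — does not account for flag F3 raised, parameter Z depressed
(B) process P4 — does not account for parameter Z depressed, indicator I1 active
(C) mechanism M1 — parameter Y depressed miss; flag F3 raised match; flag F1 raised miss; parameter Z depressed miss; indicator I1 active match; signal on channel 4 miss; indicator I2 active miss
(D) mechanism M6 — fails on parameter Y depressed, flag F3 raised, flag F1 raised, parameter Z depressed, indicator I1 active, signal on channel 4 (predicts parameter Y elevated, not parameter Y depressed; predicts parameter Z elevated, not parameter Z depressed)
(E) process P1 — parameter Y depressed match; flag F3 raised miss; flag F1 raised match; parameter Z depressed miss; indicator I1 active match; signal on channel 4 match; indicator I2 active match
Every candidate fails on at least one observation.

none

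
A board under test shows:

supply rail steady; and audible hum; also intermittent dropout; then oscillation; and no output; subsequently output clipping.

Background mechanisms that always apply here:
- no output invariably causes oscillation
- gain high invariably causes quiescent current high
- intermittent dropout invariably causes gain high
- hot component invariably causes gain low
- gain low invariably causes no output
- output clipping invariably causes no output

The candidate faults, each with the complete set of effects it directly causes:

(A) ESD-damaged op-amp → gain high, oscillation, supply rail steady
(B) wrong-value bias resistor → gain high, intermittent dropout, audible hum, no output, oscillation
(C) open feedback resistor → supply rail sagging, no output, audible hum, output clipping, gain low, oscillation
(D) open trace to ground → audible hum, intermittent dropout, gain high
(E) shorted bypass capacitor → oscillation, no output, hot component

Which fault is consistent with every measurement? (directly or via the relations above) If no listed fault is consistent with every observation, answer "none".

For each candidate, compare predicted effects to what was observed:
(A) ESD-damaged op-amp — does not account for audible hum, intermittent dropout, no output, output clipping
(B) wrong-value bias resistor — supply rail steady miss; audible hum match; intermittent dropout match; oscillation match; no output match; output clipping miss
(C) open feedback resistor — fails on supply rail steady, intermittent dropout (predicts supply rail sagging, not supply rail steady)
(D) open trace to ground — supply rail steady miss; audible hum match; intermittent dropout match; oscillation miss; no output miss; output clipping miss
(E) shorted bypass capacitor — does not account for supply rail steady, audible hum, intermittent dropout, output clipping
None of the listed candidates fits everything.

none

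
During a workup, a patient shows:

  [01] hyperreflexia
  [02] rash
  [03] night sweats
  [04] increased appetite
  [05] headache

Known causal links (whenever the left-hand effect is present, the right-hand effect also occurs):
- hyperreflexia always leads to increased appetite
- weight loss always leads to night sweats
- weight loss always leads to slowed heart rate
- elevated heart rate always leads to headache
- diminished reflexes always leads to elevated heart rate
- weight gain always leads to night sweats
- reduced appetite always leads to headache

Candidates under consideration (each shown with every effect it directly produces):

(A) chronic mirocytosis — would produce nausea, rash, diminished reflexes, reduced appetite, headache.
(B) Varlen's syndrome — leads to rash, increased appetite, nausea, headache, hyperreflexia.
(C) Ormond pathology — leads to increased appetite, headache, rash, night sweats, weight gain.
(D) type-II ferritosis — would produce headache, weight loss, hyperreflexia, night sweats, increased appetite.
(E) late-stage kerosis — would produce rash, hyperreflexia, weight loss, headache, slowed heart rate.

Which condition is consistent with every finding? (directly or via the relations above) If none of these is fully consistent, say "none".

E

For each candidate, compare predicted effects to what was observed:
(A) chronic mirocytosis — fails on hyperreflexia, night sweats, increased appetite (predicts diminished reflexes, not hyperreflexia; predicts reduced appetite, not increased appetite)
(B) Varlen's syndrome — hyperreflexia ✓; rash ✓; night sweats ✗; increased appetite ✓; headache ✓
(C) Ormond pathology — does not account for hyperreflexia
(D) type-II ferritosis — does not account for rash
(E) late-stage kerosis — accounts for every observation (night sweats by weight loss → night sweats)
(E) is the only candidate with no mismatches.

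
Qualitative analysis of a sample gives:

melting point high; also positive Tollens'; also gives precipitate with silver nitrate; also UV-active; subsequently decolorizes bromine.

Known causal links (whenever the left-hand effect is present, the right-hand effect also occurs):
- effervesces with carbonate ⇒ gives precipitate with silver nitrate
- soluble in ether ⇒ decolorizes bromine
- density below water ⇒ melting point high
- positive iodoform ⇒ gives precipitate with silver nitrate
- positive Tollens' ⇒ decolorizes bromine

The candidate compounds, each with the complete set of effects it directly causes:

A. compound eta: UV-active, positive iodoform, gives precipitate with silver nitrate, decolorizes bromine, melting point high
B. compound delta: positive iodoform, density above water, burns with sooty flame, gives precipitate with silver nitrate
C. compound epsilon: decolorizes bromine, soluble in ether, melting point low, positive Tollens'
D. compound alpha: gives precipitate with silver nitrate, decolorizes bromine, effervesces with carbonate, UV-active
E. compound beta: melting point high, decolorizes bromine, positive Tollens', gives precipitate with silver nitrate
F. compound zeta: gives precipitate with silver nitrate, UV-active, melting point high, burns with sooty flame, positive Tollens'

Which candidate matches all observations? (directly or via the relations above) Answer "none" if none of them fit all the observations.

F

For each candidate, compare predicted effects to what was observed:
(A) compound eta — does not account for positive Tollens'
(B) compound delta — melting point high ✗; positive Tollens' ✗; gives precipitate with silver nitrate ✓; UV-active ✗; decolorizes bromine ✗
(C) compound epsilon — melting point high ✗; positive Tollens' ✓; gives precipitate with silver nitrate ✗; UV-active ✗; decolorizes bromine ✓
(D) compound alpha — melting point high ✗; positive Tollens' ✗; gives precipitate with silver nitrate ✓; UV-active ✓; decolorizes bromine ✓
(E) compound beta — melting point high ✓; positive Tollens' ✓; gives precipitate with silver nitrate ✓; UV-active ✗; decolorizes bromine ✓
(F) compound zeta — melting point high ✓; positive Tollens' ✓; gives precipitate with silver nitrate ✓; UV-active ✓; decolorizes bromine ✓ (via positive Tollens' → decolorizes bromine)
(F) is the only candidate with no mismatches.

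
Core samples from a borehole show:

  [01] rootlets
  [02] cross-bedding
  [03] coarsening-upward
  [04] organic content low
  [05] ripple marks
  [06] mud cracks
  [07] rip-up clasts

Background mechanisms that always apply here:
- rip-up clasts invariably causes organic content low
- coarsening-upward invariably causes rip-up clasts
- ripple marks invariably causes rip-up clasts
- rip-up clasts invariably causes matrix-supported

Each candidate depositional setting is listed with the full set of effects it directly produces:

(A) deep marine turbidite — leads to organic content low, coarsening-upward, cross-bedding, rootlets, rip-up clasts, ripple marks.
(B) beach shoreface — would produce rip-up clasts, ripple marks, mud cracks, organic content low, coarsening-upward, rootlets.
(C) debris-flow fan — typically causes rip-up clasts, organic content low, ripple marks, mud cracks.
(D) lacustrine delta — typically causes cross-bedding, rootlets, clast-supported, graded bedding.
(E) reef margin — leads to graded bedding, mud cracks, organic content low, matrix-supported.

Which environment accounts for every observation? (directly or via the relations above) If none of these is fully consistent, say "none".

none

Testing each hypothesis:
(A) deep marine turbidite — does not account for mud cracks
(B) beach shoreface — rootlets match; cross-bedding miss; coarsening-upward match; organic content low match; ripple marks match; mud cracks match; rip-up clasts match
(C) debris-flow fan — rootlets miss; cross-bedding miss; coarsening-upward miss; organic content low match; ripple marks match; mud cracks match; rip-up clasts match
(D) lacustrine delta — rootlets match; cross-bedding match; coarsening-upward miss; organic content low miss; ripple marks miss; mud cracks miss; rip-up clasts miss
(E) reef margin — does not account for rootlets, cross-bedding, coarsening-upward, ripple marks, rip-up clasts
Every candidate fails on at least one observation.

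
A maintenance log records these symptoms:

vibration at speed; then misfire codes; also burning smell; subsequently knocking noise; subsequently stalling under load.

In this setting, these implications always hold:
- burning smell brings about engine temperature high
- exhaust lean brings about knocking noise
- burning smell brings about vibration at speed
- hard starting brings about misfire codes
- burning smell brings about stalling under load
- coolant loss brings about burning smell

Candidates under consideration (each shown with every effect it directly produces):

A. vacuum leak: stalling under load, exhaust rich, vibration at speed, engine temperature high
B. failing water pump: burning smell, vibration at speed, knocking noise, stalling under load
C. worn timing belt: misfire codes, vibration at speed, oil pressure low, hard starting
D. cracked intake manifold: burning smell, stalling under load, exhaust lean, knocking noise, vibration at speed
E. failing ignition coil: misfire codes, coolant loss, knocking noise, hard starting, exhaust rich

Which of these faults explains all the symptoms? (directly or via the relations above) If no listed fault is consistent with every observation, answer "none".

Checking each candidate against the observations:
(A) vacuum leak — does not account for misfire codes, burning smell, knocking noise
(B) failing water pump — vibration at speed match; misfire codes miss; burning smell match; knocking noise match; stalling under load match
(C) worn timing belt — does not account for burning smell, knocking noise, stalling under load
(D) cracked intake manifold — vibration at speed match; misfire codes miss; burning smell match; knocking noise match; stalling under load match
(E) failing ignition coil — vibration at speed match (through coolant loss → burning smell → vibration at speed); misfire codes match; burning smell match (through coolant loss → burning smell); knocking noise match; stalling under load match (through coolant loss → burning smell → stalling under load)
Only (E) is consistent with every observation.

E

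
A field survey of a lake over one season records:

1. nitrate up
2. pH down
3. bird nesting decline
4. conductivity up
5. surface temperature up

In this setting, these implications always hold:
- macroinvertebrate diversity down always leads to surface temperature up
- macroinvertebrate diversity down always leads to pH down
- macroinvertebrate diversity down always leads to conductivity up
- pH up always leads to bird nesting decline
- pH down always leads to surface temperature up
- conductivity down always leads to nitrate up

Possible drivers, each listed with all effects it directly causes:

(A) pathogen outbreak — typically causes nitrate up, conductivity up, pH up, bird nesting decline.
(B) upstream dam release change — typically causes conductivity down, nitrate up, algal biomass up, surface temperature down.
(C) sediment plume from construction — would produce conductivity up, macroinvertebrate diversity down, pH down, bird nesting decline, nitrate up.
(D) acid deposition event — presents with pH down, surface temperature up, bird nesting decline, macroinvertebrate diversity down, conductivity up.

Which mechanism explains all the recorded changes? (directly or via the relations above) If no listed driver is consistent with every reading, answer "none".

C

Checking each candidate against the observations:
(A) pathogen outbreak — nitrate up match; pH down miss; bird nesting decline match; conductivity up match; surface temperature up miss
(B) upstream dam release change — nitrate up match; pH down miss; bird nesting decline miss; conductivity up miss; surface temperature up miss
(C) sediment plume from construction — nitrate up match; pH down match; bird nesting decline match; conductivity up match; surface temperature up match (via pH down → surface temperature up)
(D) acid deposition event — nitrate up miss; pH down match; bird nesting decline match; conductivity up match; surface temperature up match
(C) is the only candidate with no mismatches.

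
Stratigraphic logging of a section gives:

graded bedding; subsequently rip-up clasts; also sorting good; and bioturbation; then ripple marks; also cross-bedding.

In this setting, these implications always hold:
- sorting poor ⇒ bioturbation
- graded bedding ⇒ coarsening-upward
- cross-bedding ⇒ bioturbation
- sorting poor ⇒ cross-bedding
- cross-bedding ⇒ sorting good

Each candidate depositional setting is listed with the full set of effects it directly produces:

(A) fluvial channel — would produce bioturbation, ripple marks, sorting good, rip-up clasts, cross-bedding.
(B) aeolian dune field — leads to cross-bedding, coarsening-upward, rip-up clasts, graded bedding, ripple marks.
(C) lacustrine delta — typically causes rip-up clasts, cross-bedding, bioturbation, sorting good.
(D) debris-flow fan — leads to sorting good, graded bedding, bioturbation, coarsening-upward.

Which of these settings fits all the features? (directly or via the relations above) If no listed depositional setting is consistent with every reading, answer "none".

B

For each candidate, compare predicted effects to what was observed:
(A) fluvial channel — does not account for graded bedding
(B) aeolian dune field — graded bedding match; rip-up clasts match; sorting good match (by cross-bedding → sorting good); bioturbation match (by cross-bedding → bioturbation); ripple marks match; cross-bedding match
(C) lacustrine delta — does not account for graded bedding, ripple marks
(D) debris-flow fan — does not account for rip-up clasts, ripple marks, cross-bedding
Only (B) is consistent with every observation.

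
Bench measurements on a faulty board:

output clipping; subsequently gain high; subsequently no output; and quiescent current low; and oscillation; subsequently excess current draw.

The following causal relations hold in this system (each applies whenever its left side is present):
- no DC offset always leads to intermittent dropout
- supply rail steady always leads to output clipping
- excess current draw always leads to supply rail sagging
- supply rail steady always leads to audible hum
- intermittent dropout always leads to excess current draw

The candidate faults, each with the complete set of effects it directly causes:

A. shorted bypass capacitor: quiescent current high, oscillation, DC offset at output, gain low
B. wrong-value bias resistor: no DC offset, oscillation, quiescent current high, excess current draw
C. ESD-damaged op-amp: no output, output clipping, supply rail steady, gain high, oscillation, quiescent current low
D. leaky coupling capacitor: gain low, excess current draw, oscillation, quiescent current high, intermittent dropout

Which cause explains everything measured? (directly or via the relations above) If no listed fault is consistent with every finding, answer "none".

none

Checking each candidate against the observations:
(A) shorted bypass capacitor — output clipping ✗; gain high ✗; no output ✗; quiescent current low ✗; oscillation ✓; excess current draw ✗
(B) wrong-value bias resistor — output clipping ✗; gain high ✗; no output ✗; quiescent current low ✗; oscillation ✓; excess current draw ✓
(C) ESD-damaged op-amp — output clipping ✓; gain high ✓; no output ✓; quiescent current low ✓; oscillation ✓; excess current draw ✗
(D) leaky coupling capacitor — output clipping ✗; gain high ✗; no output ✗; quiescent current low ✗; oscillation ✓; excess current draw ✓
No candidate is consistent with all observations.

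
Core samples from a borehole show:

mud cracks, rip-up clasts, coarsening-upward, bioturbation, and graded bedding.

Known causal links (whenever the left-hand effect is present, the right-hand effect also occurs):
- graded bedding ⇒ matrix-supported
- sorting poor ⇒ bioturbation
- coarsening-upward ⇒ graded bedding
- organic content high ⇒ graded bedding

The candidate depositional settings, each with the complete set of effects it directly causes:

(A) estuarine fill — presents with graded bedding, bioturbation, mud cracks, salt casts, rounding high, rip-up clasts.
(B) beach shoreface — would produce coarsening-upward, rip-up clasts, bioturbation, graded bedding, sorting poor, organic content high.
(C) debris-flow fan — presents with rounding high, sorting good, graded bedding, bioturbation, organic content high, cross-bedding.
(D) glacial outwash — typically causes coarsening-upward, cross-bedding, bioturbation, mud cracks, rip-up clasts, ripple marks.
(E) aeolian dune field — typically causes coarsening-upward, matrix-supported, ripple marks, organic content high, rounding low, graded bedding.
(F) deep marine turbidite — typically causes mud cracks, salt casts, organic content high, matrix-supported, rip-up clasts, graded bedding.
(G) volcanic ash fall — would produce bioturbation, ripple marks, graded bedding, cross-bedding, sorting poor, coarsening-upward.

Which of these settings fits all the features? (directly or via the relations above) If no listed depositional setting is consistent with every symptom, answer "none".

Testing each hypothesis:
(A) estuarine fill — mud cracks +; rip-up clasts +; coarsening-upward -; bioturbation +; graded bedding +
(B) beach shoreface — does not account for mud cracks
(C) debris-flow fan — mud cracks -; rip-up clasts -; coarsening-upward -; bioturbation +; graded bedding +
(D) glacial outwash — accounts for every observation (graded bedding through coarsening-upward → graded bedding)
(E) aeolian dune field — does not account for mud cracks, rip-up clasts, bioturbation
(F) deep marine turbidite — mud cracks +; rip-up clasts +; coarsening-upward -; bioturbation -; graded bedding +
(G) volcanic ash fall — mud cracks -; rip-up clasts -; coarsening-upward +; bioturbation +; graded bedding +
(D) is the only candidate with no mismatches.

D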